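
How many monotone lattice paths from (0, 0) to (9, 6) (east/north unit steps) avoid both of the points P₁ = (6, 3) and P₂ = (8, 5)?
Number of paths = 1759

Inclusion–exclusion. Total paths: C(15, 9) = 5005. Through P₁: C(9, 6)·C(6, 3) = 1680. Through P₂: C(13, 8)·C(2, 1) = 2574. Since P₁ is strictly southwest of P₂, a monotone path through both must visit P₁ then P₂; paths through both = C(9, 6)·C(4, 2)·C(2, 1) = 1008. Avoid both = 5005 − 1680 − 2574 + 1008 = 1759.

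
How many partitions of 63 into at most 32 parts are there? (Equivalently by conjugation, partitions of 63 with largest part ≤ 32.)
p(63, parts ≤ 32) = 1476870

Use the recurrence p(n, m) = p(n, m−1) + p(n−m, m): either the largest part is < m (count p(n, m−1)) or the largest part is exactly m (remove one copy of m, count p(n−m, m)). With p(0, ·) = 1 this gives p(63, parts ≤ 32) = 1476870. (By conjugating Young diagrams, this also counts partitions of 63 into at most 32 parts.)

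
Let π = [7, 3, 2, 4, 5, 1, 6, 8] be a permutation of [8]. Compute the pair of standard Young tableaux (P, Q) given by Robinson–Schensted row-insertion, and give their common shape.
P = [1, 4, 5, 6, 8] / [2] / [3] / [7];  Q = [1, 4, 5, 7, 8] / [2] / [3] / [6];  common shape = (5, 1, 1, 1)

Row-insert the values π_1, π_2, … into P one at a time, bumping the leftmost entry strictly greater than the inserted value down to the next row. The recording tableau Q records, in position (i, j), the step at which that cell was added to P.
  Insert 7 (step 1): P = [7];  Q = [1]
  Insert 3 (step 2): P = [3] / [7];  Q = [1] / [2]
  Insert 2 (step 3): P = [2] / [3] / [7];  Q = [1] / [2] / [3]
  Insert 4 (step 4): P = [2, 4] / [3] / [7];  Q = [1, 4] / [2] / [3]
  Insert 5 (step 5): P = [2, 4, 5] / [3] / [7];  Q = [1, 4, 5] / [2] / [3]
  Insert 1 (step 6): P = [1, 4, 5] / [2] / [3] / [7];  Q = [1, 4, 5] / [2] / [3] / [6]
  Insert 6 (step 7): P = [1, 4, 5, 6] / [2] / [3] / [7];  Q = [1, 4, 5, 7] / [2] / [3] / [6]
  Insert 8 (step 8): P = [1, 4, 5, 6, 8] / [2] / [3] / [7];  Q = [1, 4, 5, 7, 8] / [2] / [3] / [6]
Final shape: (5, 1, 1, 1).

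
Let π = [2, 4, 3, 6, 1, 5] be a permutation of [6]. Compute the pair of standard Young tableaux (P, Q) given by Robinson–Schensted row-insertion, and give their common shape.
P = [1, 3, 5] / [2, 6] / [4];  Q = [1, 2, 4] / [3, 6] / [5];  common shape = (3, 2, 1)

Row-insert the values π_1, π_2, … into P one at a time, bumping the leftmost entry strictly greater than the inserted value down to the next row. The recording tableau Q records, in position (i, j), the step at which that cell was added to P.
  Insert 2 (step 1): P = [2];  Q = [1]
  Insert 4 (step 2): P = [2, 4];  Q = [1, 2]
  Insert 3 (step 3): P = [2, 3] / [4];  Q = [1, 2] / [3]
  Insert 6 (step 4): P = [2, 3, 6] / [4];  Q = [1, 2, 4] / [3]
  Insert 1 (step 5): P = [1, 3, 6] / [2] / [4];  Q = [1, 2, 4] / [3] / [5]
  Insert 5 (step 6): P = [1, 3, 5] / [2, 6] / [4];  Q = [1, 2, 4] / [3, 6] / [5]
Final shape: (3, 2, 1).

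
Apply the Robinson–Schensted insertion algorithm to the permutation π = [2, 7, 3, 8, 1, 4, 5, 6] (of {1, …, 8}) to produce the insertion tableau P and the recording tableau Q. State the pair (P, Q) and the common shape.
P = [1, 3, 4, 5, 6] / [2, 8] / [7];  Q = [1, 2, 4, 7, 8] / [3, 6] / [5];  common shape = (5, 2, 1)

Row-insert the values π_1, π_2, … into P one at a time, bumping the leftmost entry strictly greater than the inserted value down to the next row. The recording tableau Q records, in position (i, j), the step at which that cell was added to P.
  Insert 2 (step 1): P = [2];  Q = [1]
  Insert 7 (step 2): P = [2, 7];  Q = [1, 2]
  Insert 3 (step 3): P = [2, 3] / [7];  Q = [1, 2] / [3]
  Insert 8 (step 4): P = [2, 3, 8] / [7];  Q = [1, 2, 4] / [3]
  Insert 1 (step 5): P = [1, 3, 8] / [2] / [7];  Q = [1, 2, 4] / [3] / [5]
  Insert 4 (step 6): P = [1, 3, 4] / [2, 8] / [7];  Q = [1, 2, 4] / [3, 6] / [5]
  Insert 5 (step 7): P = [1, 3, 4, 5] / [2, 8] / [7];  Q = [1, 2, 4, 7] / [3, 6] / [5]
  Insert 6 (step 8): P = [1, 3, 4, 5, 6] / [2, 8] / [7];  Q = [1, 2, 4, 7, 8] / [3, 6] / [5]
Final shape: (5, 2, 1).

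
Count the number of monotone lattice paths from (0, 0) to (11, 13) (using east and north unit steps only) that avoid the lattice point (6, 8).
Number of paths = 1739388

Total paths from (0, 0) to (11, 13): C(24, 11) = 2496144. Paths through (6, 8): (paths (0, 0) → (6, 8)) × (paths (6, 8) → (11, 13)) = C(14, 6) · C(10, 5) = 3003 · 252 = 756756. Avoidance count = 2496144 − 756756 = 1739388.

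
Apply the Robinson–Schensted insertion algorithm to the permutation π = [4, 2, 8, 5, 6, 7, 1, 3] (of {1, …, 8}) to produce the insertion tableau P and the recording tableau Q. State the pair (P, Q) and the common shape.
P = [1, 3, 6, 7] / [2, 5] / [4, 8];  Q = [1, 3, 5, 6] / [2, 4] / [7, 8];  common shape = (4, 2, 2)

Row-insert the values π_1, π_2, … into P one at a time, bumping the leftmost entry strictly greater than the inserted value down to the next row. The recording tableau Q records, in position (i, j), the step at which that cell was added to P.
  Insert 4 (step 1): P = [4];  Q = [1]
  Insert 2 (step 2): P = [2] / [4];  Q = [1] / [2]
  Insert 8 (step 3): P = [2, 8] / [4];  Q = [1, 3] / [2]
  Insert 5 (step 4): P = [2, 5] / [4, 8];  Q = [1, 3] / [2, 4]
  Insert 6 (step 5): P = [2, 5, 6] / [4, 8];  Q = [1, 3, 5] / [2, 4]
  Insert 7 (step 6): P = [2, 5, 6, 7] / [4, 8];  Q = [1, 3, 5, 6] / [2, 4]
  Insert 1 (step 7): P = [1, 5, 6, 7] / [2, 8] / [4];  Q = [1, 3, 5, 6] / [2, 4] / [7]
  Insert 3 (step 8): P = [1, 3, 6, 7] / [2, 5] / [4, 8];  Q = [1, 3, 5, 6] / [2, 4] / [7, 8]
Final shape: (4, 2, 2).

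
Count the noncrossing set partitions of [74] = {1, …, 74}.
C_74 = 311496878311103321137536291518809134027240

These noncrossing partitions are counted by the Catalan number C_n = (1/(n + 1)) · C(2n, n). For n = 74: C_74 = (1/75) · C(148, 74) = 23362265873332749085315221863910685052043000/75 = 311496878311103321137536291518809134027240.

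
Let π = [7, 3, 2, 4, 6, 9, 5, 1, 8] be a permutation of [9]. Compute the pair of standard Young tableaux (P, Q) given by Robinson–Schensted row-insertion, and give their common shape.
P = [1, 4, 5, 8] / [2, 6, 9] / [3] / [7];  Q = [1, 4, 5, 6] / [2, 7, 9] / [3] / [8];  common shape = (4, 3, 1, 1)

Row-insert the values π_1, π_2, … into P one at a time, bumping the leftmost entry strictly greater than the inserted value down to the next row. The recording tableau Q records, in position (i, j), the step at which that cell was added to P.
  Insert 7 (step 1): P = [7];  Q = [1]
  Insert 3 (step 2): P = [3] / [7];  Q = [1] / [2]
  Insert 2 (step 3): P = [2] / [3] / [7];  Q = [1] / [2] / [3]
  Insert 4 (step 4): P = [2, 4] / [3] / [7];  Q = [1, 4] / [2] / [3]
  Insert 6 (step 5): P = [2, 4, 6] / [3] / [7];  Q = [1, 4, 5] / [2] / [3]
  Insert 9 (step 6): P = [2, 4, 6, 9] / [3] / [7];  Q = [1, 4, 5, 6] / [2] / [3]
  Insert 5 (step 7): P = [2, 4, 5, 9] / [3, 6] / [7];  Q = [1, 4, 5, 6] / [2, 7] / [3]
  Insert 1 (step 8): P = [1, 4, 5, 9] / [2, 6] / [3] / [7];  Q = [1, 4, 5, 6] / [2, 7] / [3] / [8]
  Insert 8 (step 9): P = [1, 4, 5, 8] / [2, 6, 9] / [3] / [7];  Q = [1, 4, 5, 6] / [2, 7, 9] / [3] / [8]
Final shape: (4, 3, 1, 1).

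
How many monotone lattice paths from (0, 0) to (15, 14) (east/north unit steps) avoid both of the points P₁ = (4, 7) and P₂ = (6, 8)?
Number of paths = 56981775

Inclusion–exclusion. Total paths: C(29, 15) = 77558760. Through P₁: C(11, 4)·C(18, 11) = 10501920. Through P₂: C(14, 6)·C(15, 9) = 15030015. Since P₁ is strictly southwest of P₂, a monotone path through both must visit P₁ then P₂; paths through both = C(11, 4)·C(3, 2)·C(15, 9) = 4954950. Avoid both = 77558760 − 10501920 − 15030015 + 4954950 = 56981775.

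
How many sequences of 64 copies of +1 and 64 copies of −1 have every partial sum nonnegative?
C_64 = 368479169875816659479009042713546950

These ballot sequences are counted by the Catalan number C_n = (1/(n + 1)) · C(2n, n). For n = 64: C_64 = (1/65) · C(128, 64) = 23951146041928082866135587776380551750/65 = 368479169875816659479009042713546950.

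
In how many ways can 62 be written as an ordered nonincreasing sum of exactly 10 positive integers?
p(62, 10 parts) = 79725

Partitions of n into exactly k parts are in bijection with partitions of n − k into at most k parts (subtract 1 from each part). So p(62, exactly 10) = p(52, parts ≤ 10). Computing via the recurrence p(m, j) = p(m, j−1) + p(m−j, j) gives 79725.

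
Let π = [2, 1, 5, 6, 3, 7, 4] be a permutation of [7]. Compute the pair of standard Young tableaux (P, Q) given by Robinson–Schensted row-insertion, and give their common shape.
P = [1, 3, 4, 7] / [2, 5, 6];  Q = [1, 3, 4, 6] / [2, 5, 7];  common shape = (4, 3)

Row-insert the values π_1, π_2, … into P one at a time, bumping the leftmost entry strictly greater than the inserted value down to the next row. The recording tableau Q records, in position (i, j), the step at which that cell was added to P.
  Insert 2 (step 1): P = [2];  Q = [1]
  Insert 1 (step 2): P = [1] / [2];  Q = [1] / [2]
  Insert 5 (step 3): P = [1, 5] / [2];  Q = [1, 3] / [2]
  Insert 6 (step 4): P = [1, 5, 6] / [2];  Q = [1, 3, 4] / [2]
  Insert 3 (step 5): P = [1, 3, 6] / [2, 5];  Q = [1, 3, 4] / [2, 5]
  Insert 7 (step 6): P = [1, 3, 6, 7] / [2, 5];  Q = [1, 3, 4, 6] / [2, 5]
  Insert 4 (step 7): P = [1, 3, 4, 7] / [2, 5, 6];  Q = [1, 3, 4, 6] / [2, 5, 7]
Final shape: (4, 3).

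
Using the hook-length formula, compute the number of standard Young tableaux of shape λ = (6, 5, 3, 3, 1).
# SYT of shape (6, 5, 3, 3, 1) = 8270262

Hook-length formula: f^λ = n! / Π hook(c), product over all cells c of the Young diagram. For λ = (6, 5, 3, 3, 1), n = 18 boxes. Hook lengths by row (left-to-right, top-to-bottom): [10, 8, 7, 4, 3, 1]; [8, 6, 5, 2, 1]; [5, 3, 2]; [4, 2, 1]; [1]. Product of hooks = 774144000. So f^λ = 18! / 774144000 = 6402373705728000 / 774144000 = 8270262.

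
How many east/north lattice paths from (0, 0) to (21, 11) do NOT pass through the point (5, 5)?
Number of paths = 110222004

Total paths from (0, 0) to (21, 11): C(32, 21) = 129024480. Paths through (5, 5): (paths (0, 0) → (5, 5)) × (paths (5, 5) → (21, 11)) = C(10, 5) · C(22, 16) = 252 · 74613 = 18802476. Avoidance count = 129024480 − 18802476 = 110222004.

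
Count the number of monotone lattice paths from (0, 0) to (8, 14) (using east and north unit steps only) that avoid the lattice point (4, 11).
Number of paths = 271995

Total paths from (0, 0) to (8, 14): C(22, 8) = 319770. Paths through (4, 11): (paths (0, 0) → (4, 11)) × (paths (4, 11) → (8, 14)) = C(15, 4) · C(7, 4) = 1365 · 35 = 47775. Avoidance count = 319770 − 47775 = 271995.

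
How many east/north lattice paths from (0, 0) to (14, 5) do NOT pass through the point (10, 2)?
Number of paths = 9318

Total paths from (0, 0) to (14, 5): C(19, 14) = 11628. Paths through (10, 2): (paths (0, 0) → (10, 2)) × (paths (10, 2) → (14, 5)) = C(12, 10) · C(7, 4) = 66 · 35 = 2310. Avoidance count = 11628 − 2310 = 9318.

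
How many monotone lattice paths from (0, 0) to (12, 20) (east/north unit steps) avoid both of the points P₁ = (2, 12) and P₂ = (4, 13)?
Number of paths = 208252317

Inclusion–exclusion. Total paths: C(32, 12) = 225792840. Through P₁: C(14, 2)·C(18, 10) = 3981978. Through P₂: C(17, 4)·C(15, 8) = 15315300. Since P₁ is strictly southwest of P₂, a monotone path through both must visit P₁ then P₂; paths through both = C(14, 2)·C(3, 2)·C(15, 8) = 1756755. Avoid both = 225792840 − 3981978 − 15315300 + 1756755 = 208252317.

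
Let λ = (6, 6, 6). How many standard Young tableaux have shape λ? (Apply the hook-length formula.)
# SYT of shape (6, 6, 6) = 87516

Hook-length formula: f^λ = n! / Π hook(c), product over all cells c of the Young diagram. For λ = (6, 6, 6), n = 18 boxes. Hook lengths by row (left-to-right, top-to-bottom): [8, 7, 6, 5, 4, 3]; [7, 6, 5, 4, 3, 2]; [6, 5, 4, 3, 2, 1]. Product of hooks = 73156608000. So f^λ = 18! / 73156608000 = 6402373705728000 / 73156608000 = 87516.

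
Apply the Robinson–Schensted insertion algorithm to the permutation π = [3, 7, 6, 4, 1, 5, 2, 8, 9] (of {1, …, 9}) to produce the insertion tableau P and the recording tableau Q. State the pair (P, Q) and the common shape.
P = [1, 2, 5, 8, 9] / [3, 4] / [6] / [7];  Q = [1, 2, 6, 8, 9] / [3, 7] / [4] / [5];  common shape = (5, 2, 1, 1)

Row-insert the values π_1, π_2, … into P one at a time, bumping the leftmost entry strictly greater than the inserted value down to the next row. The recording tableau Q records, in position (i, j), the step at which that cell was added to P.
  Insert 3 (step 1): P = [3];  Q = [1]
  Insert 7 (step 2): P = [3, 7];  Q = [1, 2]
  Insert 6 (step 3): P = [3, 6] / [7];  Q = [1, 2] / [3]
  Insert 4 (step 4): P = [3, 4] / [6] / [7];  Q = [1, 2] / [3] / [4]
  Insert 1 (step 5): P = [1, 4] / [3] / [6] / [7];  Q = [1, 2] / [3] / [4] / [5]
  Insert 5 (step 6): P = [1, 4, 5] / [3] / [6] / [7];  Q = [1, 2, 6] / [3] / [4] / [5]
  Insert 2 (step 7): P = [1, 2, 5] / [3, 4] / [6] / [7];  Q = [1, 2, 6] / [3, 7] / [4] / [5]
  Insert 8 (step 8): P = [1, 2, 5, 8] / [3, 4] / [6] / [7];  Q = [1, 2, 6, 8] / [3, 7] / [4] / [5]
  Insert 9 (step 9): P = [1, 2, 5, 8, 9] / [3, 4] / [6] / [7];  Q = [1, 2, 6, 8, 9] / [3, 7] / [4] / [5]
Final shape: (5, 2, 1, 1).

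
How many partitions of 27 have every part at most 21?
p(27, parts ≤ 21) = 2991

Use the recurrence p(n, m) = p(n, m−1) + p(n−m, m): either the largest part is < m (count p(n, m−1)) or the largest part is exactly m (remove one copy of m, count p(n−m, m)). With p(0, ·) = 1 this gives p(27, parts ≤ 21) = 2991. (By conjugating Young diagrams, this also counts partitions of 27 into at most 21 parts.)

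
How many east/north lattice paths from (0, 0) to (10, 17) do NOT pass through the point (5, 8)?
Number of paths = 5859711

Total paths from (0, 0) to (10, 17): C(27, 10) = 8436285. Paths through (5, 8): (paths (0, 0) → (5, 8)) × (paths (5, 8) → (10, 17)) = C(13, 5) · C(14, 5) = 1287 · 2002 = 2576574. Avoidance count = 8436285 − 2576574 = 5859711.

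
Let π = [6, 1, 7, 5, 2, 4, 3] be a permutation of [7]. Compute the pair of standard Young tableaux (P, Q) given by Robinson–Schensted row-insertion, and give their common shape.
P = [1, 2, 3] / [4, 7] / [5] / [6];  Q = [1, 3, 6] / [2, 4] / [5] / [7];  common shape = (3, 2, 1, 1)

Row-insert the values π_1, π_2, … into P one at a time, bumping the leftmost entry strictly greater than the inserted value down to the next row. The recording tableau Q records, in position (i, j), the step at which that cell was added to P.
  Insert 6 (step 1): P = [6];  Q = [1]
  Insert 1 (step 2): P = [1] / [6];  Q = [1] / [2]
  Insert 7 (step 3): P = [1, 7] / [6];  Q = [1, 3] / [2]
  Insert 5 (step 4): P = [1, 5] / [6, 7];  Q = [1, 3] / [2, 4]
  Insert 2 (step 5): P = [1, 2] / [5, 7] / [6];  Q = [1, 3] / [2, 4] / [5]
  Insert 4 (step 6): P = [1, 2, 4] / [5, 7] / [6];  Q = [1, 3, 6] / [2, 4] / [5]
  Insert 3 (step 7): P = [1, 2, 3] / [4, 7] / [5] / [6];  Q = [1, 3, 6] / [2, 4] / [5] / [7]
Final shape: (3, 2, 1, 1).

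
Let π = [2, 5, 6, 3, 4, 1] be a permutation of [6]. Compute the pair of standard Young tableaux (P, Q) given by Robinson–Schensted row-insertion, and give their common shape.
P = [1, 3, 4] / [2, 6] / [5];  Q = [1, 2, 3] / [4, 5] / [6];  common shape = (3, 2, 1)

Row-insert the values π_1, π_2, … into P one at a time, bumping the leftmost entry strictly greater than the inserted value down to the next row. The recording tableau Q records, in position (i, j), the step at which that cell was added to P.
  Insert 2 (step 1): P = [2];  Q = [1]
  Insert 5 (step 2): P = [2, 5];  Q = [1, 2]
  Insert 6 (step 3): P = [2, 5, 6];  Q = [1, 2, 3]
  Insert 3 (step 4): P = [2, 3, 6] / [5];  Q = [1, 2, 3] / [4]
  Insert 4 (step 5): P = [2, 3, 4] / [5, 6];  Q = [1, 2, 3] / [4, 5]
  Insert 1 (step 6): P = [1, 3, 4] / [2, 6] / [5];  Q = [1, 2, 3] / [4, 5] / [6]
Final shape: (3, 2, 1).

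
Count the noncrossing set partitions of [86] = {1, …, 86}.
C_86 = 4180080073556524734514695828170907458428751314320

These noncrossing partitions are counted by the Catalan number C_n = (1/(n + 1)) · C(2n, n). For n = 86: C_86 = (1/87) · C(172, 86) = 363666966399417651902778537050868948883301364345840/87 = 4180080073556524734514695828170907458428751314320.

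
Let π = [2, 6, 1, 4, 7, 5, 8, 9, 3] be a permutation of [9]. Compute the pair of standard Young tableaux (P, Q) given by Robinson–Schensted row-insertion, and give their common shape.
P = [1, 3, 5, 8, 9] / [2, 4, 7] / [6];  Q = [1, 2, 5, 7, 8] / [3, 4, 6] / [9];  common shape = (5, 3, 1)

Row-insert the values π_1, π_2, … into P one at a time, bumping the leftmost entry strictly greater than the inserted value down to the next row. The recording tableau Q records, in position (i, j), the step at which that cell was added to P.
  Insert 2 (step 1): P = [2];  Q = [1]
  Insert 6 (step 2): P = [2, 6];  Q = [1, 2]
  Insert 1 (step 3): P = [1, 6] / [2];  Q = [1, 2] / [3]
  Insert 4 (step 4): P = [1, 4] / [2, 6];  Q = [1, 2] / [3, 4]
  Insert 7 (step 5): P = [1, 4, 7] / [2, 6];  Q = [1, 2, 5] / [3, 4]
  Insert 5 (step 6): P = [1, 4, 5] / [2, 6, 7];  Q = [1, 2, 5] / [3, 4, 6]
  Insert 8 (step 7): P = [1, 4, 5, 8] / [2, 6, 7];  Q = [1, 2, 5, 7] / [3, 4, 6]
  Insert 9 (step 8): P = [1, 4, 5, 8, 9] / [2, 6, 7];  Q = [1, 2, 5, 7, 8] / [3, 4, 6]
  Insert 3 (step 9): P = [1, 3, 5, 8, 9] / [2, 4, 7] / [6];  Q = [1, 2, 5, 7, 8] / [3, 4, 6] / [9]
Final shape: (5, 3, 1).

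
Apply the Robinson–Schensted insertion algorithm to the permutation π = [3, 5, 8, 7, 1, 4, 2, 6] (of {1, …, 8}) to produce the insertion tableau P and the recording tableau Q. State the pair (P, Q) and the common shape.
P = [1, 2, 6] / [3, 4, 7] / [5] / [8];  Q = [1, 2, 3] / [4, 6, 8] / [5] / [7];  common shape = (3, 3, 1, 1)

Row-insert the values π_1, π_2, … into P one at a time, bumping the leftmost entry strictly greater than the inserted value down to the next row. The recording tableau Q records, in position (i, j), the step at which that cell was added to P.
  Insert 3 (step 1): P = [3];  Q = [1]
  Insert 5 (step 2): P = [3, 5];  Q = [1, 2]
  Insert 8 (step 3): P = [3, 5, 8];  Q = [1, 2, 3]
  Insert 7 (step 4): P = [3, 5, 7] / [8];  Q = [1, 2, 3] / [4]
  Insert 1 (step 5): P = [1, 5, 7] / [3] / [8];  Q = [1, 2, 3] / [4] / [5]
  Insert 4 (step 6): P = [1, 4, 7] / [3, 5] / [8];  Q = [1, 2, 3] / [4, 6] / [5]
  Insert 2 (step 7): P = [1, 2, 7] / [3, 4] / [5] / [8];  Q = [1, 2, 3] / [4, 6] / [5] / [7]
  Insert 6 (step 8): P = [1, 2, 6] / [3, 4, 7] / [5] / [8];  Q = [1, 2, 3] / [4, 6, 8] / [5] / [7]
Final shape: (3, 3, 1, 1).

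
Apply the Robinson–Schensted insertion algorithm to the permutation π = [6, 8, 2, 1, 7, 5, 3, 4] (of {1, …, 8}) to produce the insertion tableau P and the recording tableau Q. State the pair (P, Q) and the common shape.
P = [1, 3, 4] / [2, 5] / [6, 7] / [8];  Q = [1, 2, 8] / [3, 5] / [4, 6] / [7];  common shape = (3, 2, 2, 1)

Row-insert the values π_1, π_2, … into P one at a time, bumping the leftmost entry strictly greater than the inserted value down to the next row. The recording tableau Q records, in position (i, j), the step at which that cell was added to P.
  Insert 6 (step 1): P = [6];  Q = [1]
  Insert 8 (step 2): P = [6, 8];  Q = [1, 2]
  Insert 2 (step 3): P = [2, 8] / [6];  Q = [1, 2] / [3]
  Insert 1 (step 4): P = [1, 8] / [2] / [6];  Q = [1, 2] / [3] / [4]
  Insert 7 (step 5): P = [1, 7] / [2, 8] / [6];  Q = [1, 2] / [3, 5] / [4]
  Insert 5 (step 6): P = [1, 5] / [2, 7] / [6, 8];  Q = [1, 2] / [3, 5] / [4, 6]
  Insert 3 (step 7): P = [1, 3] / [2, 5] / [6, 7] / [8];  Q = [1, 2] / [3, 5] / [4, 6] / [7]
  Insert 4 (step 8): P = [1, 3, 4] / [2, 5] / [6, 7] / [8];  Q = [1, 2, 8] / [3, 5] / [4, 6] / [7]
Final shape: (3, 2, 2, 1).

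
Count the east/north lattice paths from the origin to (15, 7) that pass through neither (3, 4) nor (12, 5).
Number of paths = 96239

Inclusion–exclusion. Total paths: C(22, 15) = 170544. Through P₁: C(7, 3)·C(15, 12) = 15925. Through P₂: C(17, 12)·C(5, 3) = 61880. Since P₁ is strictly southwest of P₂, a monotone path through both must visit P₁ then P₂; paths through both = C(7, 3)·C(10, 9)·C(5, 3) = 3500. Avoid both = 170544 − 15925 − 61880 + 3500 = 96239.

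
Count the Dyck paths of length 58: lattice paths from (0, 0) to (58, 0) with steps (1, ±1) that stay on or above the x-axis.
C_29 = 1002242216651368

These Dyck paths are counted by the Catalan number C_n = (1/(n + 1)) · C(2n, n). For n = 29: C_29 = (1/30) · C(58, 29) = 30067266499541040/30 = 1002242216651368.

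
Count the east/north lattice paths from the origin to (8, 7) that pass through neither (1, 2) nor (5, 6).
Number of paths = 3051

Inclusion–exclusion. Total paths: C(15, 8) = 6435. Through P₁: C(3, 1)·C(12, 7) = 2376. Through P₂: C(11, 5)·C(4, 3) = 1848. Since P₁ is strictly southwest of P₂, a monotone path through both must visit P₁ then P₂; paths through both = C(3, 1)·C(8, 4)·C(4, 3) = 840. Avoid both = 6435 − 2376 − 1848 + 840 = 3051.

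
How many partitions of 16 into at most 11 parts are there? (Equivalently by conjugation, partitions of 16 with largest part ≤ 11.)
p(16, parts ≤ 11) = 219

Partitions of 16 with all parts ≤ 11: 11+5, 11+4+1, 11+3+2, 11+3+1+1, 11+2+2+1, 11+2+1+1+1, 11+1+1+1+1+1, 10+6, 10+5+1, 10+4+2, 10+4+1+1, 10+3+3, 10+3+2+1, 10+3+1+1+1, 10+2+2+2, 10+2+2+1+1, 10+2+1+1+1+1, 10+1+1+1+1+1+1, 9+7, 9+6+1, 9+5+2, 9+5+1+1, 9+4+3, 9+4+2+1, 9+4+1+1+1, 9+3+3+1, 9+3+2+2, 9+3+2+1+1, 9+3+1+1+1+1, 9+2+2+2+1, … (219 total). Count = 219.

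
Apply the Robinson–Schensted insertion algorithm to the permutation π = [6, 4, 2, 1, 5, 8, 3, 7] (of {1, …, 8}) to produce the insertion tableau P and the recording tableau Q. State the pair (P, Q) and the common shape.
P = [1, 3, 7] / [2, 5, 8] / [4] / [6];  Q = [1, 5, 6] / [2, 7, 8] / [3] / [4];  common shape = (3, 3, 1, 1)

Row-insert the values π_1, π_2, … into P one at a time, bumping the leftmost entry strictly greater than the inserted value down to the next row. The recording tableau Q records, in position (i, j), the step at which that cell was added to P.
  Insert 6 (step 1): P = [6];  Q = [1]
  Insert 4 (step 2): P = [4] / [6];  Q = [1] / [2]
  Insert 2 (step 3): P = [2] / [4] / [6];  Q = [1] / [2] / [3]
  Insert 1 (step 4): P = [1] / [2] / [4] / [6];  Q = [1] / [2] / [3] / [4]
  Insert 5 (step 5): P = [1, 5] / [2] / [4] / [6];  Q = [1, 5] / [2] / [3] / [4]
  Insert 8 (step 6): P = [1, 5, 8] / [2] / [4] / [6];  Q = [1, 5, 6] / [2] / [3] / [4]
  Insert 3 (step 7): P = [1, 3, 8] / [2, 5] / [4] / [6];  Q = [1, 5, 6] / [2, 7] / [3] / [4]
  Insert 7 (step 8): P = [1, 3, 7] / [2, 5, 8] / [4] / [6];  Q = [1, 5, 6] / [2, 7, 8] / [3] / [4]
Final shape: (3, 3, 1, 1).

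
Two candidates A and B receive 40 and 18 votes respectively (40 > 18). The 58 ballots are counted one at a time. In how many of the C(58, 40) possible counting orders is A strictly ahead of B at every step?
Strict-lead orderings = 170679037933635

Total orderings of the 58 votes with 40 for A: C(58, 40) = 449972009097765. By the Bertrand ballot formula (Cycle Lemma / reflection principle), the number of orderings in which A is strictly ahead of B throughout is (p − q)/(p + q) · C(p + q, p) = (40 − 18)/(40 + 18) · 449972009097765 = 170679037933635.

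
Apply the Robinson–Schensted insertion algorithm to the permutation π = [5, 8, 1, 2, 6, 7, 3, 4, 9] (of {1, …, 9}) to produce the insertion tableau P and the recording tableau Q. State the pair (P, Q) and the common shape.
P = [1, 2, 3, 4, 9] / [5, 6, 7] / [8];  Q = [1, 2, 5, 6, 9] / [3, 4, 8] / [7];  common shape = (5, 3, 1)

Row-insert the values π_1, π_2, … into P one at a time, bumping the leftmost entry strictly greater than the inserted value down to the next row. The recording tableau Q records, in position (i, j), the step at which that cell was added to P.
  Insert 5 (step 1): P = [5];  Q = [1]
  Insert 8 (step 2): P = [5, 8];  Q = [1, 2]
  Insert 1 (step 3): P = [1, 8] / [5];  Q = [1, 2] / [3]
  Insert 2 (step 4): P = [1, 2] / [5, 8];  Q = [1, 2] / [3, 4]
  Insert 6 (step 5): P = [1, 2, 6] / [5, 8];  Q = [1, 2, 5] / [3, 4]
  Insert 7 (step 6): P = [1, 2, 6, 7] / [5, 8];  Q = [1, 2, 5, 6] / [3, 4]
  Insert 3 (step 7): P = [1, 2, 3, 7] / [5, 6] / [8];  Q = [1, 2, 5, 6] / [3, 4] / [7]
  Insert 4 (step 8): P = [1, 2, 3, 4] / [5, 6, 7] / [8];  Q = [1, 2, 5, 6] / [3, 4, 8] / [7]
  Insert 9 (step 9): P = [1, 2, 3, 4, 9] / [5, 6, 7] / [8];  Q = [1, 2, 5, 6, 9] / [3, 4, 8] / [7]
Final shape: (5, 3, 1).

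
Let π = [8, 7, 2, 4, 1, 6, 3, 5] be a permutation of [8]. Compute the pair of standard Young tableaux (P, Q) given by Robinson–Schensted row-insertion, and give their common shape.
P = [1, 3, 5] / [2, 4, 6] / [7] / [8];  Q = [1, 4, 6] / [2, 7, 8] / [3] / [5];  common shape = (3, 3, 1, 1)

Row-insert the values π_1, π_2, … into P one at a time, bumping the leftmost entry strictly greater than the inserted value down to the next row. The recording tableau Q records, in position (i, j), the step at which that cell was added to P.
  Insert 8 (step 1): P = [8];  Q = [1]
  Insert 7 (step 2): P = [7] / [8];  Q = [1] / [2]
  Insert 2 (step 3): P = [2] / [7] / [8];  Q = [1] / [2] / [3]
  Insert 4 (step 4): P = [2, 4] / [7] / [8];  Q = [1, 4] / [2] / [3]
  Insert 1 (step 5): P = [1, 4] / [2] / [7] / [8];  Q = [1, 4] / [2] / [3] / [5]
  Insert 6 (step 6): P = [1, 4, 6] / [2] / [7] / [8];  Q = [1, 4, 6] / [2] / [3] / [5]
  Insert 3 (step 7): P = [1, 3, 6] / [2, 4] / [7] / [8];  Q = [1, 4, 6] / [2, 7] / [3] / [5]
  Insert 5 (step 8): P = [1, 3, 5] / [2, 4, 6] / [7] / [8];  Q = [1, 4, 6] / [2, 7, 8] / [3] / [5]
Final shape: (3, 3, 1, 1).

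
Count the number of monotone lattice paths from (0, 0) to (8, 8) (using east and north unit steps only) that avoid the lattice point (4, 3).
Number of paths = 8460

Total paths from (0, 0) to (8, 8): C(16, 8) = 12870. Paths through (4, 3): (paths (0, 0) → (4, 3)) × (paths (4, 3) → (8, 8)) = C(7, 4) · C(9, 4) = 35 · 126 = 4410. Avoidance count = 12870 − 4410 = 8460.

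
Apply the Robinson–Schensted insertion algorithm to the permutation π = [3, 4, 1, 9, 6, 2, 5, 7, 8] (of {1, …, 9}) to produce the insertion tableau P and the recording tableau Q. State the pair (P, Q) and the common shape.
P = [1, 2, 5, 7, 8] / [3, 4, 6] / [9];  Q = [1, 2, 4, 8, 9] / [3, 5, 7] / [6];  common shape = (5, 3, 1)

Row-insert the values π_1, π_2, … into P one at a time, bumping the leftmost entry strictly greater than the inserted value down to the next row. The recording tableau Q records, in position (i, j), the step at which that cell was added to P.
  Insert 3 (step 1): P = [3];  Q = [1]
  Insert 4 (step 2): P = [3, 4];  Q = [1, 2]
  Insert 1 (step 3): P = [1, 4] / [3];  Q = [1, 2] / [3]
  Insert 9 (step 4): P = [1, 4, 9] / [3];  Q = [1, 2, 4] / [3]
  Insert 6 (step 5): P = [1, 4, 6] / [3, 9];  Q = [1, 2, 4] / [3, 5]
  Insert 2 (step 6): P = [1, 2, 6] / [3, 4] / [9];  Q = [1, 2, 4] / [3, 5] / [6]
  Insert 5 (step 7): P = [1, 2, 5] / [3, 4, 6] / [9];  Q = [1, 2, 4] / [3, 5, 7] / [6]
  Insert 7 (step 8): P = [1, 2, 5, 7] / [3, 4, 6] / [9];  Q = [1, 2, 4, 8] / [3, 5, 7] / [6]
  Insert 8 (step 9): P = [1, 2, 5, 7, 8] / [3, 4, 6] / [9];  Q = [1, 2, 4, 8, 9] / [3, 5, 7] / [6]
Final shape: (5, 3, 1).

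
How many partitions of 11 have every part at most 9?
p(11, parts ≤ 9) = 54

Partitions of 11 with all parts ≤ 9: 9+2, 9+1+1, 8+3, 8+2+1, 8+1+1+1, 7+4, 7+3+1, 7+2+2, 7+2+1+1, 7+1+1+1+1, 6+5, 6+4+1, 6+3+2, 6+3+1+1, 6+2+2+1, 6+2+1+1+1, 6+1+1+1+1+1, 5+5+1, 5+4+2, 5+4+1+1, 5+3+3, 5+3+2+1, 5+3+1+1+1, 5+2+2+2, 5+2+2+1+1, 5+2+1+1+1+1, 5+1+1+1+1+1+1, 4+4+3, 4+4+2+1, 4+4+1+1+1, … (54 total). Count = 54.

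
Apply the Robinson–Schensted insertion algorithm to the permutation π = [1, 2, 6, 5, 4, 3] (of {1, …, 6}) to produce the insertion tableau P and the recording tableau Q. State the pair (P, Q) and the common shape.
P = [1, 2, 3] / [4] / [5] / [6];  Q = [1, 2, 3] / [4] / [5] / [6];  common shape = (3, 1, 1, 1)

Row-insert the values π_1, π_2, … into P one at a time, bumping the leftmost entry strictly greater than the inserted value down to the next row. The recording tableau Q records, in position (i, j), the step at which that cell was added to P.
  Insert 1 (step 1): P = [1];  Q = [1]
  Insert 2 (step 2): P = [1, 2];  Q = [1, 2]
  Insert 6 (step 3): P = [1, 2, 6];  Q = [1, 2, 3]
  Insert 5 (step 4): P = [1, 2, 5] / [6];  Q = [1, 2, 3] / [4]
  Insert 4 (step 5): P = [1, 2, 4] / [5] / [6];  Q = [1, 2, 3] / [4] / [5]
  Insert 3 (step 6): P = [1, 2, 3] / [4] / [5] / [6];  Q = [1, 2, 3] / [4] / [5] / [6]
Final shape: (3, 1, 1, 1).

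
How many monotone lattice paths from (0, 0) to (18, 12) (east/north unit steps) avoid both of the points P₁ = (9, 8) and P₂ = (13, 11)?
Number of paths = 59239811

Inclusion–exclusion. Total paths: C(30, 18) = 86493225. Through P₁: C(17, 9)·C(13, 9) = 17381650. Through P₂: C(24, 13)·C(6, 5) = 14976864. Since P₁ is strictly southwest of P₂, a monotone path through both must visit P₁ then P₂; paths through both = C(17, 9)·C(7, 4)·C(6, 5) = 5105100. Avoid both = 86493225 − 17381650 − 14976864 + 5105100 = 59239811.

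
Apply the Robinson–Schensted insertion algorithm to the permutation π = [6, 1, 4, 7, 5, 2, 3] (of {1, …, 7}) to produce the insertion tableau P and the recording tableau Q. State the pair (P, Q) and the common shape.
P = [1, 2, 3] / [4, 5] / [6, 7];  Q = [1, 3, 4] / [2, 5] / [6, 7];  common shape = (3, 2, 2)

Row-insert the values π_1, π_2, … into P one at a time, bumping the leftmost entry strictly greater than the inserted value down to the next row. The recording tableau Q records, in position (i, j), the step at which that cell was added to P.
  Insert 6 (step 1): P = [6];  Q = [1]
  Insert 1 (step 2): P = [1] / [6];  Q = [1] / [2]
  Insert 4 (step 3): P = [1, 4] / [6];  Q = [1, 3] / [2]
  Insert 7 (step 4): P = [1, 4, 7] / [6];  Q = [1, 3, 4] / [2]
  Insert 5 (step 5): P = [1, 4, 5] / [6, 7];  Q = [1, 3, 4] / [2, 5]
  Insert 2 (step 6): P = [1, 2, 5] / [4, 7] / [6];  Q = [1, 3, 4] / [2, 5] / [6]
  Insert 3 (step 7): P = [1, 2, 3] / [4, 5] / [6, 7];  Q = [1, 3, 4] / [2, 5] / [6, 7]
Final shape: (3, 2, 2).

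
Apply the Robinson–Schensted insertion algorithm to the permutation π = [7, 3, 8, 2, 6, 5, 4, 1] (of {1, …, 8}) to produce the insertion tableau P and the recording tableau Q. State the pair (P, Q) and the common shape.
P = [1, 4] / [2, 5] / [3, 8] / [6] / [7];  Q = [1, 3] / [2, 5] / [4, 6] / [7] / [8];  common shape = (2, 2, 2, 1, 1)

Row-insert the values π_1, π_2, … into P one at a time, bumping the leftmost entry strictly greater than the inserted value down to the next row. The recording tableau Q records, in position (i, j), the step at which that cell was added to P.
  Insert 7 (step 1): P = [7];  Q = [1]
  Insert 3 (step 2): P = [3] / [7];  Q = [1] / [2]
  Insert 8 (step 3): P = [3, 8] / [7];  Q = [1, 3] / [2]
  Insert 2 (step 4): P = [2, 8] / [3] / [7];  Q = [1, 3] / [2] / [4]
  Insert 6 (step 5): P = [2, 6] / [3, 8] / [7];  Q = [1, 3] / [2, 5] / [4]
  Insert 5 (step 6): P = [2, 5] / [3, 6] / [7, 8];  Q = [1, 3] / [2, 5] / [4, 6]
  Insert 4 (step 7): P = [2, 4] / [3, 5] / [6, 8] / [7];  Q = [1, 3] / [2, 5] / [4, 6] / [7]
  Insert 1 (step 8): P = [1, 4] / [2, 5] / [3, 8] / [6] / [7];  Q = [1, 3] / [2, 5] / [4, 6] / [7] / [8]
Final shape: (2, 2, 2, 1, 1).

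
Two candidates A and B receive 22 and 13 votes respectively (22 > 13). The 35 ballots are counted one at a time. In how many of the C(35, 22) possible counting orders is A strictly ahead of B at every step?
Strict-lead orderings = 379629720

Total orderings of the 35 votes with 22 for A: C(35, 22) = 1476337800. By the Bertrand ballot formula (Cycle Lemma / reflection principle), the number of orderings in which A is strictly ahead of B throughout is (p − q)/(p + q) · C(p + q, p) = (22 − 13)/(22 + 13) · 1476337800 = 379629720.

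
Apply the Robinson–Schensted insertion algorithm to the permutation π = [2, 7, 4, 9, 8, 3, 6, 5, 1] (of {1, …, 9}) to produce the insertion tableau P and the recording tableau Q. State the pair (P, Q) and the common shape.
P = [1, 3, 5] / [2, 6] / [4, 8] / [7] / [9];  Q = [1, 2, 4] / [3, 5] / [6, 7] / [8] / [9];  common shape = (3, 2, 2, 1, 1)

Row-insert the values π_1, π_2, … into P one at a time, bumping the leftmost entry strictly greater than the inserted value down to the next row. The recording tableau Q records, in position (i, j), the step at which that cell was added to P.
  Insert 2 (step 1): P = [2];  Q = [1]
  Insert 7 (step 2): P = [2, 7];  Q = [1, 2]
  Insert 4 (step 3): P = [2, 4] / [7];  Q = [1, 2] / [3]
  Insert 9 (step 4): P = [2, 4, 9] / [7];  Q = [1, 2, 4] / [3]
  Insert 8 (step 5): P = [2, 4, 8] / [7, 9];  Q = [1, 2, 4] / [3, 5]
  Insert 3 (step 6): P = [2, 3, 8] / [4, 9] / [7];  Q = [1, 2, 4] / [3, 5] / [6]
  Insert 6 (step 7): P = [2, 3, 6] / [4, 8] / [7, 9];  Q = [1, 2, 4] / [3, 5] / [6, 7]
  Insert 5 (step 8): P = [2, 3, 5] / [4, 6] / [7, 8] / [9];  Q = [1, 2, 4] / [3, 5] / [6, 7] / [8]
  Insert 1 (step 9): P = [1, 3, 5] / [2, 6] / [4, 8] / [7] / [9];  Q = [1, 2, 4] / [3, 5] / [6, 7] / [8] / [9]
Final shape: (3, 2, 2, 1, 1).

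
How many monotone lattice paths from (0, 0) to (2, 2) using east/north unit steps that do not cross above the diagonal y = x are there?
C_2 = 2

These NE paths below the diagonal are counted by the Catalan number C_n = (1/(n + 1)) · C(2n, n). For n = 2: C_2 = (1/3) · C(4, 2) = 6/3 = 2.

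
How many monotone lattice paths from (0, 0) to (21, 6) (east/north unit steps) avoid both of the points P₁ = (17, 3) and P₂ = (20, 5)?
Number of paths = 172650

Inclusion–exclusion. Total paths: C(27, 21) = 296010. Through P₁: C(20, 17)·C(7, 4) = 39900. Through P₂: C(25, 20)·C(2, 1) = 106260. Since P₁ is strictly southwest of P₂, a monotone path through both must visit P₁ then P₂; paths through both = C(20, 17)·C(5, 3)·C(2, 1) = 22800. Avoid both = 296010 − 39900 − 106260 + 22800 = 172650.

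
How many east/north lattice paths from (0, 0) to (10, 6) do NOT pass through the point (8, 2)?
Number of paths = 7333

Total paths from (0, 0) to (10, 6): C(16, 10) = 8008. Paths through (8, 2): (paths (0, 0) → (8, 2)) × (paths (8, 2) → (10, 6)) = C(10, 8) · C(6, 2) = 45 · 15 = 675. Avoidance count = 8008 − 675 = 7333.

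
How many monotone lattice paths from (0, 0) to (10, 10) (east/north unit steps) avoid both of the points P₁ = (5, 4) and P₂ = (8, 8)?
Number of paths = 75784

Inclusion–exclusion. Total paths: C(20, 10) = 184756. Through P₁: C(9, 5)·C(11, 5) = 58212. Through P₂: C(16, 8)·C(4, 2) = 77220. Since P₁ is strictly southwest of P₂, a monotone path through both must visit P₁ then P₂; paths through both = C(9, 5)·C(7, 3)·C(4, 2) = 26460. Avoid both = 184756 − 58212 − 77220 + 26460 = 75784.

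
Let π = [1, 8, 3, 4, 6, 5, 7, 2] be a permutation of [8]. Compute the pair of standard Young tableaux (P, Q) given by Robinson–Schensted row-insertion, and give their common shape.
P = [1, 2, 4, 5, 7] / [3] / [6] / [8];  Q = [1, 2, 4, 5, 7] / [3] / [6] / [8];  common shape = (5, 1, 1, 1)

Row-insert the values π_1, π_2, … into P one at a time, bumping the leftmost entry strictly greater than the inserted value down to the next row. The recording tableau Q records, in position (i, j), the step at which that cell was added to P.
  Insert 1 (step 1): P = [1];  Q = [1]
  Insert 8 (step 2): P = [1, 8];  Q = [1, 2]
  Insert 3 (step 3): P = [1, 3] / [8];  Q = [1, 2] / [3]
  Insert 4 (step 4): P = [1, 3, 4] / [8];  Q = [1, 2, 4] / [3]
  Insert 6 (step 5): P = [1, 3, 4, 6] / [8];  Q = [1, 2, 4, 5] / [3]
  Insert 5 (step 6): P = [1, 3, 4, 5] / [6] / [8];  Q = [1, 2, 4, 5] / [3] / [6]
  Insert 7 (step 7): P = [1, 3, 4, 5, 7] / [6] / [8];  Q = [1, 2, 4, 5, 7] / [3] / [6]
  Insert 2 (step 8): P = [1, 2, 4, 5, 7] / [3] / [6] / [8];  Q = [1, 2, 4, 5, 7] / [3] / [6] / [8]
Final shape: (5, 1, 1, 1).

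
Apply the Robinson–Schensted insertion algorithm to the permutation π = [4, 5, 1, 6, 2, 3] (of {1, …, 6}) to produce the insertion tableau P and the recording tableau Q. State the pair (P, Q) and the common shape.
P = [1, 2, 3] / [4, 5, 6];  Q = [1, 2, 4] / [3, 5, 6];  common shape = (3, 3)

Row-insert the values π_1, π_2, … into P one at a time, bumping the leftmost entry strictly greater than the inserted value down to the next row. The recording tableau Q records, in position (i, j), the step at which that cell was added to P.
  Insert 4 (step 1): P = [4];  Q = [1]
  Insert 5 (step 2): P = [4, 5];  Q = [1, 2]
  Insert 1 (step 3): P = [1, 5] / [4];  Q = [1, 2] / [3]
  Insert 6 (step 4): P = [1, 5, 6] / [4];  Q = [1, 2, 4] / [3]
  Insert 2 (step 5): P = [1, 2, 6] / [4, 5];  Q = [1, 2, 4] / [3, 5]
  Insert 3 (step 6): P = [1, 2, 3] / [4, 5, 6];  Q = [1, 2, 4] / [3, 5, 6]
Final shape: (3, 3).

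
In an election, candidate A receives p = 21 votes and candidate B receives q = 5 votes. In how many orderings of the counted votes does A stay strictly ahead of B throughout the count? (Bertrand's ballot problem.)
Strict-lead orderings = 40480

Total orderings of the 26 votes with 21 for A: C(26, 21) = 65780. By the Bertrand ballot formula (Cycle Lemma / reflection principle), the number of orderings in which A is strictly ahead of B throughout is (p − q)/(p + q) · C(p + q, p) = (21 − 5)/(21 + 5) · 65780 = 40480.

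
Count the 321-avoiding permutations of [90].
C_90 = 1000134600800354781929399250536541864362461089950800

These 321-avoiding permutations are counted by the Catalan number C_n = (1/(n + 1)) · C(2n, n). For n = 90: C_90 = (1/91) · C(180, 90) = 91012248672832285155575331798825309656983959185522800/91 = 1000134600800354781929399250536541864362461089950800.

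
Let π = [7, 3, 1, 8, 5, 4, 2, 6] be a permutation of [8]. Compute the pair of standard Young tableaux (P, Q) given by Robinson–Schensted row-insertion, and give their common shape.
P = [1, 2, 6] / [3, 4] / [5, 8] / [7];  Q = [1, 4, 8] / [2, 5] / [3, 6] / [7];  common shape = (3, 2, 2, 1)

Row-insert the values π_1, π_2, … into P one at a time, bumping the leftmost entry strictly greater than the inserted value down to the next row. The recording tableau Q records, in position (i, j), the step at which that cell was added to P.
  Insert 7 (step 1): P = [7];  Q = [1]
  Insert 3 (step 2): P = [3] / [7];  Q = [1] / [2]
  Insert 1 (step 3): P = [1] / [3] / [7];  Q = [1] / [2] / [3]
  Insert 8 (step 4): P = [1, 8] / [3] / [7];  Q = [1, 4] / [2] / [3]
  Insert 5 (step 5): P = [1, 5] / [3, 8] / [7];  Q = [1, 4] / [2, 5] / [3]
  Insert 4 (step 6): P = [1, 4] / [3, 5] / [7, 8];  Q = [1, 4] / [2, 5] / [3, 6]
  Insert 2 (step 7): P = [1, 2] / [3, 4] / [5, 8] / [7];  Q = [1, 4] / [2, 5] / [3, 6] / [7]
  Insert 6 (step 8): P = [1, 2, 6] / [3, 4] / [5, 8] / [7];  Q = [1, 4, 8] / [2, 5] / [3, 6] / [7]
Final shape: (3, 2, 2, 1).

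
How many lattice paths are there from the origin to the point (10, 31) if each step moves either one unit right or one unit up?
Number of paths = 1121099408

A monotone lattice path from (0, 0) to (10, 31) consists of 10 east steps and 31 north steps in some order, so it is determined by which 10 of the 41 steps are east. The count is C(41, 10) = 1121099408.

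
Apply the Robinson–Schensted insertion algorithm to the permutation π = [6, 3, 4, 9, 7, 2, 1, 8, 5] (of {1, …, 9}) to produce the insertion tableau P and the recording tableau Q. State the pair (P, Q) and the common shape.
P = [1, 4, 5, 8] / [2, 7] / [3, 9] / [6];  Q = [1, 3, 4, 8] / [2, 5] / [6, 9] / [7];  common shape = (4, 2, 2, 1)

Row-insert the values π_1, π_2, … into P one at a time, bumping the leftmost entry strictly greater than the inserted value down to the next row. The recording tableau Q records, in position (i, j), the step at which that cell was added to P.
  Insert 6 (step 1): P = [6];  Q = [1]
  Insert 3 (step 2): P = [3] / [6];  Q = [1] / [2]
  Insert 4 (step 3): P = [3, 4] / [6];  Q = [1, 3] / [2]
  Insert 9 (step 4): P = [3, 4, 9] / [6];  Q = [1, 3, 4] / [2]
  Insert 7 (step 5): P = [3, 4, 7] / [6, 9];  Q = [1, 3, 4] / [2, 5]
  Insert 2 (step 6): P = [2, 4, 7] / [3, 9] / [6];  Q = [1, 3, 4] / [2, 5] / [6]
  Insert 1 (step 7): P = [1, 4, 7] / [2, 9] / [3] / [6];  Q = [1, 3, 4] / [2, 5] / [6] / [7]
  Insert 8 (step 8): P = [1, 4, 7, 8] / [2, 9] / [3] / [6];  Q = [1, 3, 4, 8] / [2, 5] / [6] / [7]
  Insert 5 (step 9): P = [1, 4, 5, 8] / [2, 7] / [3, 9] / [6];  Q = [1, 3, 4, 8] / [2, 5] / [6, 9] / [7]
Final shape: (4, 2, 2, 1).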